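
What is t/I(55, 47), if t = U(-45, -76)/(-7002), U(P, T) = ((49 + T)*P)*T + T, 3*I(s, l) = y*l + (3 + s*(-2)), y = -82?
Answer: -46208/4622487 ≈ -0.0099964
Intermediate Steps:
I(s, l) = 1 - 82*l/3 - 2*s/3 (I(s, l) = (-82*l + (3 + s*(-2)))/3 = (-82*l + (3 - 2*s))/3 = (3 - 82*l - 2*s)/3 = 1 - 82*l/3 - 2*s/3)
U(P, T) = T + P*T*(49 + T) (U(P, T) = (P*(49 + T))*T + T = P*T*(49 + T) + T = T + P*T*(49 + T))
t = 46208/3501 (t = -76*(1 + 49*(-45) - 45*(-76))/(-7002) = -76*(1 - 2205 + 3420)*(-1/7002) = -76*1216*(-1/7002) = -92416*(-1/7002) = 46208/3501 ≈ 13.199)
t/I(55, 47) = 46208/(3501*(1 - 82/3*47 - ⅔*55)) = 46208/(3501*(1 - 3854/3 - 110/3)) = 46208/(3501*(-3961/3)) = (46208/3501)*(-3/3961) = -46208/4622487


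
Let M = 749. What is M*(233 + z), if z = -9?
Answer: 167776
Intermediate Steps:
M*(233 + z) = 749*(233 - 9) = 749*224 = 167776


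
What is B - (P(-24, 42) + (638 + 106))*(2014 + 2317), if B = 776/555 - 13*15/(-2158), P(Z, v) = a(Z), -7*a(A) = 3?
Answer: -2076872271163/644910 ≈ -3.2204e+6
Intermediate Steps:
a(A) = -3/7 (a(A) = -⅐*3 = -3/7)
P(Z, v) = -3/7
B = 137141/92130 (B = 776*(1/555) - 195*(-1/2158) = 776/555 + 15/166 = 137141/92130 ≈ 1.4886)
B - (P(-24, 42) + (638 + 106))*(2014 + 2317) = 137141/92130 - (-3/7 + (638 + 106))*(2014 + 2317) = 137141/92130 - (-3/7 + 744)*4331 = 137141/92130 - 5205*4331/7 = 137141/92130 - 1*22542855/7 = 137141/92130 - 22542855/7 = -2076872271163/644910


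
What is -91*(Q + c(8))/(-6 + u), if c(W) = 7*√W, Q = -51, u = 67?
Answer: 4641/61 - 1274*√2/61 ≈ 46.546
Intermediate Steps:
-91*(Q + c(8))/(-6 + u) = -91*(-51 + 7*√8)/(-6 + 67) = -91*(-51 + 7*(2*√2))/61 = -91*(-51 + 14*√2)/61 = -91*(-51/61 + 14*√2/61) = 4641/61 - 1274*√2/61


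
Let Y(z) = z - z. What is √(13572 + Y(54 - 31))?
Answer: 6*√377 ≈ 116.50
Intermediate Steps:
Y(z) = 0
√(13572 + Y(54 - 31)) = √(13572 + 0) = √13572 = 6*√377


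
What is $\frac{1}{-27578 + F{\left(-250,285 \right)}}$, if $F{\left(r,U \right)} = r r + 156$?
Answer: $\frac{1}{35078} \approx 2.8508 \cdot 10^{-5}$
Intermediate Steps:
$F{\left(r,U \right)} = 156 + r^{2}$ ($F{\left(r,U \right)} = r^{2} + 156 = 156 + r^{2}$)
$\frac{1}{-27578 + F{\left(-250,285 \right)}} = \frac{1}{-27578 + \left(156 + \left(-250\right)^{2}\right)} = \frac{1}{-27578 + \left(156 + 62500\right)} = \frac{1}{-27578 + 62656} = \frac{1}{35078}$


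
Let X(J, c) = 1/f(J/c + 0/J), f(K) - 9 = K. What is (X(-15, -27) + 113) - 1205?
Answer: -93903/86 ≈ -1091.9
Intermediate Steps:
f(K) = 9 + K
X(J, c) = 1/(9 + J/c) (X(J, c) = 1/(9 + (J/c + 0/J)) = 1/(9 + (J/c + 0)) = 1/(9 + J/c))
(X(-15, -27) + 113) - 1205 = (-27/(-15 + 9*(-27)) + 113) - 1205 = (-27/(-15 - 243) + 113) - 1205 = (-27/(-258) + 113) - 1205 = (-27*(-1/258) + 113) - 1205 = (9/86 + 113) - 1205 = 9727/86 - 1205 = -93903/86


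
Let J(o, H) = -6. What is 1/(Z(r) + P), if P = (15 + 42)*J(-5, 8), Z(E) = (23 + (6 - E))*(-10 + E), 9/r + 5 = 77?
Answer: -64/40137 ≈ -0.0015945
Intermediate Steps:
r = ⅛ (r = 9/(-5 + 77) = 9/72 = 9*(1/72) = ⅛ ≈ 0.12500)
Z(E) = (-10 + E)*(29 - E) (Z(E) = (29 - E)*(-10 + E) = (-10 + E)*(29 - E))
P = -342 (P = (15 + 42)*(-6) = 57*(-6) = -342)
1/(Z(r) + P) = 1/((-290 - (⅛)² + 39*(⅛)) - 342) = 1/((-290 - 1*1/64 + 39/8) - 342) = 1/((-290 - 1/64 + 39/8) - 342) = 1/(-18249/64 - 342) = 1/(-40137/64) = -64/40137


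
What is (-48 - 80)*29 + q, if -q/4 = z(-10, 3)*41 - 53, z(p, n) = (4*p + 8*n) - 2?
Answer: -548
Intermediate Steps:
z(p, n) = -2 + 4*p + 8*n
q = 3164 (q = -4*((-2 + 4*(-10) + 8*3)*41 - 53) = -4*((-2 - 40 + 24)*41 - 53) = -4*(-18*41 - 53) = -4*(-738 - 53) = -4*(-791) = 3164)
(-48 - 80)*29 + q = (-48 - 80)*29 + 3164 = -128*29 + 3164 = -3712 + 3164 = -548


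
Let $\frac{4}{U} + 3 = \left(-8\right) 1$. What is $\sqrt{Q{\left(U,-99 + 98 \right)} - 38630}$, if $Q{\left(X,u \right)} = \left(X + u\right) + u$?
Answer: $\frac{2 i \sqrt{1168629}}{11} \approx 196.55 i$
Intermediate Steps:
$U = - \frac{4}{11}$ ($U = \frac{4}{-3 - 8} = \frac{4}{-11} = 4 \left(- \frac{1}{11}\right) = - \frac{4}{11} \approx -0.36364$)
$Q{\left(X,u \right)} = X + 2 u$
$\sqrt{Q{\left(U,-99 + 98 \right)} - 38630} = \sqrt{\left(- \frac{4}{11} + 2 \left(-99 + 98\right)\right) - 38630} = \sqrt{\left(- \frac{4}{11} + 2 \left(-1\right)\right) - 38630} = \sqrt{\left(- \frac{4}{11} - 2\right) - 38630} = \sqrt{- \frac{26}{11} - 38630} = \sqrt{- \frac{424956}{11}} = \frac{2 i \sqrt{1168629}}{11}$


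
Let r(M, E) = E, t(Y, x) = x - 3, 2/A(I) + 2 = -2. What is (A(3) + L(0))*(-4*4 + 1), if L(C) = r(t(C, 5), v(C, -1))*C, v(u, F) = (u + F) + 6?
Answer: 15/2 ≈ 7.5000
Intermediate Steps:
A(I) = -½ (A(I) = 2/(-2 - 2) = 2/(-4) = 2*(-¼) = -½)
t(Y, x) = -3 + x
v(u, F) = 6 + F + u (v(u, F) = (F + u) + 6 = 6 + F + u)
L(C) = C*(5 + C) (L(C) = (6 - 1 + C)*C = (5 + C)*C = C*(5 + C))
(A(3) + L(0))*(-4*4 + 1) = (-½ + 0*(5 + 0))*(-4*4 + 1) = (-½ + 0*5)*(-16 + 1) = (-½ + 0)*(-15) = -½*(-15) = 15/2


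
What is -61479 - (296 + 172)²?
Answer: -280503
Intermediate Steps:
-61479 - (296 + 172)² = -61479 - 1*468² = -61479 - 1*219024 = -61479 - 219024 = -280503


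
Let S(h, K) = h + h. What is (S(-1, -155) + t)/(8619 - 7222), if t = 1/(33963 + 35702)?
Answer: -139329/97322005 ≈ -0.0014316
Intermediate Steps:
S(h, K) = 2*h
t = 1/69665 ≈ 1.4354e-5
(S(-1, -155) + t)/(8619 - 7222) = (2*(-1) + 1/69665)/(8619 - 7222) = (-2 + 1/69665)/1397 = -139329/69665*1/1397 = -139329/97322005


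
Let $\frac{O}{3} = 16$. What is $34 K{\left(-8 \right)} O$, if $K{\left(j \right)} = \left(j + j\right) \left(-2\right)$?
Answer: $52224$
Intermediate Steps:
$O = 48$ ($O = 3 \cdot 16 = 48$)
$K{\left(j \right)} = - 4 j$ ($K{\left(j \right)} = 2 j \left(-2\right) = - 4 j$)
$34 K{\left(-8 \right)} O = 34 \left(\left(-4\right) \left(-8\right)\right) 48 = 34 \cdot 32 \cdot 48 = 1088 \cdot 48 = 52224$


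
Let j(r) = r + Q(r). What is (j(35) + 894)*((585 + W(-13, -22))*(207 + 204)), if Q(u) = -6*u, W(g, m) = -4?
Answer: 171690729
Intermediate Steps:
j(r) = -5*r (j(r) = r - 6*r = -5*r)
(j(35) + 894)*((585 + W(-13, -22))*(207 + 204)) = (-5*35 + 894)*((585 - 4)*(207 + 204)) = (-175 + 894)*(581*411) = 719*238791 = 171690729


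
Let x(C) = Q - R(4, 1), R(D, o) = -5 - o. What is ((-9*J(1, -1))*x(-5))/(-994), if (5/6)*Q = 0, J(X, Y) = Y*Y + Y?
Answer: 0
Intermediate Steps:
J(X, Y) = Y + Y**2 (J(X, Y) = Y**2 + Y = Y + Y**2)
Q = 0 (Q = (6/5)*0 = 0)
x(C) = 6 (x(C) = 0 - (-5 - 1*1) = 0 - (-5 - 1) = 0 - 1*(-6) = 0 + 6 = 6)
((-9*J(1, -1))*x(-5))/(-994) = (-(-9)*(1 - 1)*6)/(-994) = (-(-9)*0*6)*(-1/994) = (-9*0*6)*(-1/994) = (0*6)*(-1/994) = 0*(-1/994) = 0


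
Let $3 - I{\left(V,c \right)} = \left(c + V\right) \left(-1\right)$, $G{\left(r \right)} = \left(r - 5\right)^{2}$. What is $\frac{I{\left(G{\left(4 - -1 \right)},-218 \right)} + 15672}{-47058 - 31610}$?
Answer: $- \frac{15457}{78668} \approx -0.19648$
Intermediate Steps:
$G{\left(r \right)} = \left(-5 + r\right)^{2}$
$I{\left(V,c \right)} = 3 + V + c$ ($I{\left(V,c \right)} = 3 - \left(c + V\right) \left(-1\right) = 3 - \left(V + c\right) \left(-1\right) = 3 - \left(- V - c\right) = 3 + \left(V + c\right) = 3 + V + c$)
$\frac{I{\left(G{\left(4 - -1 \right)},-218 \right)} + 15672}{-47058 - 31610} = \frac{\left(3 + \left(-5 + \left(4 - -1\right)\right)^{2} - 218\right) + 15672}{-47058 - 31610} = \frac{\left(3 + \left(-5 + \left(4 + 1\right)\right)^{2} - 218\right) + 15672}{-78668} = \left(\left(3 + \left(-5 + 5\right)^{2} - 218\right) + 15672\right) \left(- \frac{1}{78668}\right) = \left(\left(3 + 0^{2} - 218\right) + 15672\right) \left(- \frac{1}{78668}\right) = \left(\left(3 + 0 - 218\right) + 15672\right) \left(- \frac{1}{78668}\right) = \left(-215 + 15672\right) \left(- \frac{1}{78668}\right) = 15457 \left(- \frac{1}{78668}\right) = - \frac{15457}{78668}$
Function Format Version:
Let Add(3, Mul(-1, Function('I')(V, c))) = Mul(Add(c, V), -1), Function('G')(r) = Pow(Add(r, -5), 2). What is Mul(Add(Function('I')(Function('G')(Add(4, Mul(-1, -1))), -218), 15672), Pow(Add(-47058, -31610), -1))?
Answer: Rational(-15457, 78668) ≈ -0.19648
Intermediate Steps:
Function('G')(r) = Pow(Add(-5, r), 2)
Function('I')(V, c) = Add(3, V, c) (Function('I')(V, c) = Add(3, Mul(-1, Mul(Add(c, V), -1))) = Add(3, Mul(-1, Mul(Add(V, c), -1))) = Add(3, Mul(-1, Add(Mul(-1, V), Mul(-1, c)))) = Add(3, Add(V, c)) = Add(3, V, c))
Mul(Add(Function('I')(Function('G')(Add(4, Mul(-1, -1))), -218), 15672), Pow(Add(-47058, -31610), -1)) = Mul(Add(Add(3, Pow(Add(-5, Add(4, Mul(-1, -1))), 2), -218), 15672), Pow(Add(-47058, -31610), -1)) = Mul(Add(Add(3, Pow(Add(-5, Add(4, 1)), 2), -218), 15672), Pow(-78668, -1)) = Mul(Add(Add(3, Pow(Add(-5, 5), 2), -218), 15672), Rational(-1, 78668)) = Mul(Add(Add(3, Pow(0, 2), -218), 15672), Rational(-1, 78668)) = Mul(Add(Add(3, 0, -218), 15672), Rational(-1, 78668)) = Mul(Add(-215, 15672), Rational(-1, 78668)) = Mul(15457, Rational(-1, 78668)) = Rational(-15457, 78668)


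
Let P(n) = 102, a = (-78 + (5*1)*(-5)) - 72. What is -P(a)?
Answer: -102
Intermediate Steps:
a = -175 (a = (-78 + 5*(-5)) - 72 = (-78 - 25) - 72 = -103 - 72 = -175)
-P(a) = -1*102 = -102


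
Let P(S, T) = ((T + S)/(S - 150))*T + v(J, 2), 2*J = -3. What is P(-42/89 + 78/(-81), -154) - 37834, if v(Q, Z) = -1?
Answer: -6912800685/181949 ≈ -37993.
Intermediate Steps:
J = -3/2 (J = (1/2)*(-3) = -3/2 ≈ -1.5000)
P(S, T) = -1 + T*(S + T)/(-150 + S) (P(S, T) = ((T + S)/(S - 150))*T - 1 = ((S + T)/(-150 + S))*T - 1 = T*(S + T)/(-150 + S) - 1 = -1 + T*(S + T)/(-150 + S))
P(-42/89 + 78/(-81), -154) - 37834 = (150 + (-154)**2 - (-42/89 + 78/(-81)) + (-42/89 + 78/(-81))*(-154))/(-150 + (-42/89 + 78/(-81))) - 37834 = (150 + 23716 - (-42*1/89 + 78*(-1/81)) + (-42*1/89 + 78*(-1/81))*(-154))/(-150 + (-42*1/89 + 78*(-1/81))) - 37834 = (150 + 23716 - (-42/89 - 26/27) + (-42/89 - 26/27)*(-154))/(-150 + (-42/89 - 26/27)) - 37834 = (150 + 23716 - 1*(-3448/2403) - 3448/2403*(-154))/(-150 - 3448/2403) - 37834 = (150 + 23716 + 3448/2403 + 530992/2403)/(-363898/2403) - 37834 = -2403/363898*57884438/2403 - 37834 = -28942219/181949 - 37834 = -6912800685/181949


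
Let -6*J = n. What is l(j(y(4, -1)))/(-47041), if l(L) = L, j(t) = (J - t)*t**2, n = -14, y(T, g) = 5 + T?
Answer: 540/47041 ≈ 0.011479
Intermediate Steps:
J = 7/3 (J = -1/6*(-14) = 7/3 ≈ 2.3333)
j(t) = t**2*(7/3 - t) (j(t) = (7/3 - t)*t**2 = t**2*(7/3 - t))
l(j(y(4, -1)))/(-47041) = ((5 + 4)**2*(7/3 - (5 + 4)))/(-47041) = (9**2*(7/3 - 1*9))*(-1/47041) = (81*(7/3 - 9))*(-1/47041) = (81*(-20/3))*(-1/47041) = -540*(-1/47041) = 540/47041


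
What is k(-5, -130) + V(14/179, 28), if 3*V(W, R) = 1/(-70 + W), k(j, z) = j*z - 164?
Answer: 18248149/37548 ≈ 486.00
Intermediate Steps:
k(j, z) = -164 + j*z
V(W, R) = 1/(3*(-70 + W))
k(-5, -130) + V(14/179, 28) = (-164 - 5*(-130)) + 1/(3*(-70 + 14/179)) = (-164 + 650) + 1/(3*(-70 + 14*(1/179))) = 486 + 1/(3*(-70 + 14/179)) = 486 + 1/(3*(-12516/179)) = 486 + (⅓)*(-179/12516) = 486 - 179/37548 = 18248149/37548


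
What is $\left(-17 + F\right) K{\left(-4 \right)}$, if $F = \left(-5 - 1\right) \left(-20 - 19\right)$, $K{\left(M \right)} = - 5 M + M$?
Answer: $3472$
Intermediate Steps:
$K{\left(M \right)} = - 4 M$
$F = 234$ ($F = \left(-6\right) \left(-39\right) = 234$)
$\left(-17 + F\right) K{\left(-4 \right)} = \left(-17 + 234\right) \left(\left(-4\right) \left(-4\right)\right) = 217 \cdot 16 = 3472$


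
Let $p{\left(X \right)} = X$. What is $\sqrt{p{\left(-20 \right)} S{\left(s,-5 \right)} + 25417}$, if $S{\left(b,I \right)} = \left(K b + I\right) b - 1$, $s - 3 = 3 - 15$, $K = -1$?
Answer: $\sqrt{26157} \approx 161.73$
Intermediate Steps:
$s = -9$ ($s = 3 + \left(3 - 15\right) = 3 - 12 = -9$)
$S{\left(b,I \right)} = -1 + b \left(I - b\right)$ ($S{\left(b,I \right)} = \left(- b + I\right) b - 1 = \left(I - b\right) b - 1 = b \left(I - b\right) - 1 = -1 + b \left(I - b\right)$)
$\sqrt{p{\left(-20 \right)} S{\left(s,-5 \right)} + 25417} = \sqrt{- 20 \left(-1 - \left(-9\right)^{2} - -45\right) + 25417} = \sqrt{- 20 \left(-1 - 81 + 45\right) + 25417} = \sqrt{\left(-20\right) \left(-37\right) + 25417} = \sqrt{740 + 25417} = \sqrt{26157}$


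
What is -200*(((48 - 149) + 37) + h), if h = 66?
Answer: -400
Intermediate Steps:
-200*(((48 - 149) + 37) + h) = -200*(((48 - 149) + 37) + 66) = -200*((-101 + 37) + 66) = -200*(-64 + 66) = -200*2 = -400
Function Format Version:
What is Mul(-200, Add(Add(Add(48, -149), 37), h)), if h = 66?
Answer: -400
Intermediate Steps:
Mul(-200, Add(Add(Add(48, -149), 37), h)) = Mul(-200, Add(Add(Add(48, -149), 37), 66)) = Mul(-200, Add(Add(-101, 37), 66)) = Mul(-200, Add(-64, 66)) = Mul(-200, 2) = -400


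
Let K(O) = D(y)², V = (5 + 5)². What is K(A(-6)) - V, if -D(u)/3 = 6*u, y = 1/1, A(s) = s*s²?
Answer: 224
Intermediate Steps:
A(s) = s³
y = 1
D(u) = -18*u
V = 100 (V = 10² = 100)
K(O) = 324 (K(O) = (-18*1)² = (-18)² = 324)
K(A(-6)) - V = 324 - 1*100 = 324 - 100 = 224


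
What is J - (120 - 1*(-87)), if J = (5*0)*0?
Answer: -207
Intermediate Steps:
J = 0 (J = 0*0 = 0)
J - (120 - 1*(-87)) = 0 - (120 - 1*(-87)) = 0 - (120 + 87) = 0 - 1*207 = 0 - 207 = -207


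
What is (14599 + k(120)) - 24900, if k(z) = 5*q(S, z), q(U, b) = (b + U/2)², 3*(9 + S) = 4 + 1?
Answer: 516296/9 ≈ 57366.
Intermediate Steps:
S = -22/3 (S = -9 + (4 + 1)/3 = -9 + (⅓)*5 = -9 + 5/3 = -22/3 ≈ -7.3333)
q(U, b) = (b + U/2)² (q(U, b) = (b + U*(½))² = (b + U/2)²)
k(z) = 5*(-22/3 + 2*z)²/4 (k(z) = 5*((-22/3 + 2*z)²/4) = 5*(-22/3 + 2*z)²/4)
(14599 + k(120)) - 24900 = (14599 + 5*(-11 + 3*120)²/9) - 24900 = (14599 + 5*(-11 + 360)²/9) - 24900 = (14599 + (5/9)*349²) - 24900 = (14599 + (5/9)*121801) - 24900 = (14599 + 609005/9) - 24900 = 740396/9 - 24900 = 516296/9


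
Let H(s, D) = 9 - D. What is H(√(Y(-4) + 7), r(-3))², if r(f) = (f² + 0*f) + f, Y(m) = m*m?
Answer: 9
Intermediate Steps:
Y(m) = m²
r(f) = f + f² (r(f) = (f² + 0) + f = f² + f = f + f²)
H(√(Y(-4) + 7), r(-3))² = (9 - (-3)*(1 - 3))² = (9 - (-3)*(-2))² = (9 - 1*6)² = (9 - 6)² = 3² = 9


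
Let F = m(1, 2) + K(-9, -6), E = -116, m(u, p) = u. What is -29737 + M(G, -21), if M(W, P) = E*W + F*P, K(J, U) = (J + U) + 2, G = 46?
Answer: -34821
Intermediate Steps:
K(J, U) = 2 + J + U
F = -12 (F = 1 + (2 - 9 - 6) = 1 - 13 = -12)
M(W, P) = -116*W - 12*P
-29737 + M(G, -21) = -29737 + (-116*46 - 12*(-21)) = -29737 + (-5336 + 252) = -29737 - 5084 = -34821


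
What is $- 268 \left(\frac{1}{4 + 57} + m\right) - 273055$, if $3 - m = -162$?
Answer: $- \frac{19354043}{61} \approx -3.1728 \cdot 10^{5}$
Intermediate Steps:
$m = 165$ ($m = 3 - -162 = 3 + 162 = 165$)
$- 268 \left(\frac{1}{4 + 57} + m\right) - 273055 = - 268 \left(\frac{1}{4 + 57} + 165\right) - 273055 = - 268 \left(\frac{1}{61} + 165\right) - 273055 = \left(-268\right) \frac{10066}{61} - 273055 = - \frac{2697688}{61} - 273055 = - \frac{19354043}{61}$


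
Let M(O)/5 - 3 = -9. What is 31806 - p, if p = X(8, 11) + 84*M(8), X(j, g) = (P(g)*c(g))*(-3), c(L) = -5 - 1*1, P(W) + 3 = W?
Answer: 34182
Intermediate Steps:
M(O) = -30 (M(O) = 15 + 5*(-9) = 15 - 45 = -30)
P(W) = -3 + W
c(L) = -6 (c(L) = -5 - 1 = -6)
X(j, g) = -54 + 18*g (X(j, g) = ((-3 + g)*(-6))*(-3) = (18 - 6*g)*(-3) = -54 + 18*g)
p = -2376 (p = (-54 + 18*11) + 84*(-30) = (-54 + 198) - 2520 = 144 - 2520 = -2376)
31806 - p = 31806 - 1*(-2376) = 31806 + 2376 = 34182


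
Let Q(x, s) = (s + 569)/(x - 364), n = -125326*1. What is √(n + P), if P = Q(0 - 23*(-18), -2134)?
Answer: I*√12535730/10 ≈ 354.06*I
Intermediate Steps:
n = -125326
Q(x, s) = (569 + s)/(-364 + x)
P = -313/10 (P = (569 - 2134)/(-364 + (0 - 23*(-18))) = -1565/(-364 + (0 + 414)) = -1565/(-364 + 414) = -1565/50 = (1/50)*(-1565) = -313/10 ≈ -31.300)
√(n + P) = √(-125326 - 313/10) = √(-1253573/10) = I*√12535730/10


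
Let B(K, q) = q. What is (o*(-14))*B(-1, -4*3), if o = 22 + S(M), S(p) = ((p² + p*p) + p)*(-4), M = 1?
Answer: 1680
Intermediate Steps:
S(p) = -8*p² - 4*p (S(p) = ((p² + p²) + p)*(-4) = (2*p² + p)*(-4) = (p + 2*p²)*(-4) = -8*p² - 4*p)
o = 10 (o = 22 - 4*1*(1 + 2*1) = 22 - 4*1*(1 + 2) = 22 - 4*1*3 = 22 - 12 = 10)
(o*(-14))*B(-1, -4*3) = (10*(-14))*(-4*3) = -140*(-12) = 1680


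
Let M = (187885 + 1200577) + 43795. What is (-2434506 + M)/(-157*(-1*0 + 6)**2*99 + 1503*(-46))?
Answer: 111361/69854 ≈ 1.5942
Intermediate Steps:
M = 1432257 (M = 1388462 + 43795 = 1432257)
(-2434506 + M)/(-157*(-1*0 + 6)**2*99 + 1503*(-46)) = (-2434506 + 1432257)/(-157*(-1*0 + 6)**2*99 + 1503*(-46)) = -1002249/(-157*(0 + 6)**2*99 - 69138) = -1002249/(-157*6**2*99 - 69138) = -1002249/(-157*36*99 - 69138) = -1002249/(-5652*99 - 69138) = -1002249/(-559548 - 69138) = -1002249/(-628686) = -1002249*(-1/628686) = 111361/69854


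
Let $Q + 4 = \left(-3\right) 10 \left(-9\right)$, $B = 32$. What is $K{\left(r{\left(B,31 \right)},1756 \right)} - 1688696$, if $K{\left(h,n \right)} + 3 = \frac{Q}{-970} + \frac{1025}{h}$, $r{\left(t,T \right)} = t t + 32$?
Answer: $- \frac{864883723163}{512160} \approx -1.6887 \cdot 10^{6}$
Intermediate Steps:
$Q = 266$ ($Q = -4 + \left(-3\right) 10 \left(-9\right) = -4 - -270 = -4 + 270 = 266$)
$r{\left(t,T \right)} = 32 + t^{2}$ ($r{\left(t,T \right)} = t^{2} + 32 = 32 + t^{2}$)
$K{\left(h,n \right)} = - \frac{1588}{485} + \frac{1025}{h}$ ($K{\left(h,n \right)} = -3 + \left(\frac{266}{-970} + \frac{1025}{h}\right) = -3 + \left(266 \left(- \frac{1}{970}\right) + \frac{1025}{h}\right) = -3 - \left(\frac{133}{485} - \frac{1025}{h}\right) = - \frac{1588}{485} + \frac{1025}{h}$)
$K{\left(r{\left(B,31 \right)},1756 \right)} - 1688696 = \left(- \frac{1588}{485} + \frac{1025}{32 + 32^{2}}\right) - 1688696 = \left(- \frac{1588}{485} + \frac{1025}{32 + 1024}\right) - 1688696 = \left(- \frac{1588}{485} + \frac{1025}{1056}\right) - 1688696 = - \frac{1179803}{512160} - 1688696 = - \frac{864883723163}{512160}$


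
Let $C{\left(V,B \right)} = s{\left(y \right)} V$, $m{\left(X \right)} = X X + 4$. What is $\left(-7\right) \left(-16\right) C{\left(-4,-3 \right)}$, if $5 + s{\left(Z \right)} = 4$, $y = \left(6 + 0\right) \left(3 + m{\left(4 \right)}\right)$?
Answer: $448$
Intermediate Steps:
$m{\left(X \right)} = 4 + X^{2}$ ($m{\left(X \right)} = X^{2} + 4 = 4 + X^{2}$)
$y = 138$ ($y = \left(6 + 0\right) \left(3 + \left(4 + 4^{2}\right)\right) = 6 \left(3 + \left(4 + 16\right)\right) = 6 \left(3 + 20\right) = 6 \cdot 23 = 138$)
$s{\left(Z \right)} = -1$ ($s{\left(Z \right)} = -5 + 4 = -1$)
$C{\left(V,B \right)} = - V$
$\left(-7\right) \left(-16\right) C{\left(-4,-3 \right)} = \left(-7\right) \left(-16\right) \left(\left(-1\right) \left(-4\right)\right) = 112 \cdot 4 = 448$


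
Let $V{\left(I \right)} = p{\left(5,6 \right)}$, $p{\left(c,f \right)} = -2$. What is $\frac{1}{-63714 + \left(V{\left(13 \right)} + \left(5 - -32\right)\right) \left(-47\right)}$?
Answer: $- \frac{1}{65359} \approx -1.53 \cdot 10^{-5}$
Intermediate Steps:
$V{\left(I \right)} = -2$
$\frac{1}{-63714 + \left(V{\left(13 \right)} + \left(5 - -32\right)\right) \left(-47\right)} = \frac{1}{-63714 + \left(-2 + \left(5 - -32\right)\right) \left(-47\right)} = \frac{1}{-63714 + \left(-2 + \left(5 + 32\right)\right) \left(-47\right)} = \frac{1}{-63714 + \left(-2 + 37\right) \left(-47\right)} = \frac{1}{-63714 + 35 \left(-47\right)} = \frac{1}{-63714 - 1645} = \frac{1}{-65359} = - \frac{1}{65359}$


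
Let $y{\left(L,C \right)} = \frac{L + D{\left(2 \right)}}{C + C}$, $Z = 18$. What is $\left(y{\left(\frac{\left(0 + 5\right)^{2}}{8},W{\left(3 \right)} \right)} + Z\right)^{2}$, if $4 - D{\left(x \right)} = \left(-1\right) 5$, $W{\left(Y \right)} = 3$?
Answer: $\frac{923521}{2304} \approx 400.83$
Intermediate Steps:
$D{\left(x \right)} = 9$ ($D{\left(x \right)} = 4 - \left(-1\right) 5 = 4 - -5 = 4 + 5 = 9$)
$y{\left(L,C \right)} = \frac{9 + L}{2 C}$ ($y{\left(L,C \right)} = \frac{L + 9}{C + C} = \frac{9 + L}{2 C}$)
$\left(y{\left(\frac{\left(0 + 5\right)^{2}}{8},W{\left(3 \right)} \right)} + Z\right)^{2} = \left(\frac{9 + \frac{\left(0 + 5\right)^{2}}{8}}{2 \cdot 3} + 18\right)^{2} = \left(\frac{1}{2} \cdot \frac{1}{3} \left(9 + 5^{2} \cdot \frac{1}{8}\right) + 18\right)^{2} = \left(\frac{1}{2} \cdot \frac{1}{3} \left(9 + 25 \cdot \frac{1}{8}\right) + 18\right)^{2} = \left(\frac{1}{2} \cdot \frac{1}{3} \left(9 + \frac{25}{8}\right) + 18\right)^{2} = \left(\frac{1}{2} \cdot \frac{1}{3} \cdot \frac{97}{8} + 18\right)^{2} = \left(\frac{97}{48} + 18\right)^{2} = \left(\frac{961}{48}\right)^{2} = \frac{923521}{2304}$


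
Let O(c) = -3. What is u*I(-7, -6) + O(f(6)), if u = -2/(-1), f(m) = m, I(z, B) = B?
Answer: -15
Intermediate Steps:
u = 2 (u = -2*(-1) = 2)
u*I(-7, -6) + O(f(6)) = 2*(-6) - 3 = -12 - 3 = -15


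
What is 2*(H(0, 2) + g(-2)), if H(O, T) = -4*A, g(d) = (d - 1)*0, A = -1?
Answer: 8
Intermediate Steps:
g(d) = 0 (g(d) = (-1 + d)*0 = 0)
H(O, T) = 4 (H(O, T) = -4*(-1) = 4)
2*(H(0, 2) + g(-2)) = 2*(4 + 0) = 2*4 = 8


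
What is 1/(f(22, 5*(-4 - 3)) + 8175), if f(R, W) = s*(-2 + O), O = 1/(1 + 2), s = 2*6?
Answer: 1/8155 ≈ 0.00012262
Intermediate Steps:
s = 12
O = ⅓ (O = 1/3 = ⅓ ≈ 0.33333)
f(R, W) = -20 (f(R, W) = 12*(-2 + ⅓) = 12*(-5/3) = -20)
1/(f(22, 5*(-4 - 3)) + 8175) = 1/(-20 + 8175) = 1/8155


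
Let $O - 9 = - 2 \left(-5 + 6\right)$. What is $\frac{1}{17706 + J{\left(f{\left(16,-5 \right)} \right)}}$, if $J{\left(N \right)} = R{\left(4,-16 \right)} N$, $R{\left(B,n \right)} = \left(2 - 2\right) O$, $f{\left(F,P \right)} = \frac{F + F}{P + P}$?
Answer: $\frac{1}{17706} \approx 5.6478 \cdot 10^{-5}$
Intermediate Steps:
$f{\left(F,P \right)} = \frac{F}{P}$ ($f{\left(F,P \right)} = \frac{2 F}{2 P} = 2 F \frac{1}{2 P} = \frac{F}{P}$)
$O = 7$ ($O = 9 - 2 \left(-5 + 6\right) = 9 - 2 = 7$)
$R{\left(B,n \right)} = 0$ ($R{\left(B,n \right)} = \left(2 - 2\right) 7 = 0 \cdot 7 = 0$)
$J{\left(N \right)} = 0$ ($J{\left(N \right)} = 0 N = 0$)
$\frac{1}{17706 + J{\left(f{\left(16,-5 \right)} \right)}} = \frac{1}{17706 + 0} = \frac{1}{17706}$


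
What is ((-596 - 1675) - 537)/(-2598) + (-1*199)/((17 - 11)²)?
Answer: -69319/15588 ≈ -4.4469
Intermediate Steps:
((-596 - 1675) - 537)/(-2598) + (-1*199)/((17 - 11)²) = (-2271 - 537)*(-1/2598) - 199/(6²) = -2808*(-1/2598) - 199/36 = 468/433 - 199*1/36 = 468/433 - 199/36 = -69319/15588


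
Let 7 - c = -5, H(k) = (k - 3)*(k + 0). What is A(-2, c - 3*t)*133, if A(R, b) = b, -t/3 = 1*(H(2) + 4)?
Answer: 3990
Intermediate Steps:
H(k) = k*(-3 + k) (H(k) = (-3 + k)*k = k*(-3 + k))
c = 12 (c = 7 - 1*(-5) = 7 + 5 = 12)
t = -6 (t = -3*(2*(-3 + 2) + 4) = -3*(2*(-1) + 4) = -3*(-2 + 4) = -3*2 = -6)
A(-2, c - 3*t)*133 = (12 - 3*(-6))*133 = (12 + 18)*133 = 30*133 = 3990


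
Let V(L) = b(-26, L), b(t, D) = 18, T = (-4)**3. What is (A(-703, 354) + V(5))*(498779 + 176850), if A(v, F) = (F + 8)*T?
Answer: -15640811350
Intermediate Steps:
T = -64
V(L) = 18
A(v, F) = -512 - 64*F (A(v, F) = (F + 8)*(-64) = (8 + F)*(-64) = -512 - 64*F)
(A(-703, 354) + V(5))*(498779 + 176850) = ((-512 - 64*354) + 18)*(498779 + 176850) = ((-512 - 22656) + 18)*675629 = (-23168 + 18)*675629 = -23150*675629 = -15640811350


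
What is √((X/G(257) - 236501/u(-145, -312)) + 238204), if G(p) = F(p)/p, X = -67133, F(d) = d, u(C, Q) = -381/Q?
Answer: I*√364501049/127 ≈ 150.33*I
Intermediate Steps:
G(p) = 1 (G(p) = p/p = 1)
√((X/G(257) - 236501/u(-145, -312)) + 238204) = √((-67133/1 - 236501/((-381/(-312)))) + 238204) = √((-67133*1 - 236501/((-381*(-1/312)))) + 238204) = √((-67133 - 236501/127/104) + 238204) = √((-67133 - 236501*104/127) + 238204) = √((-67133 - 24596104/127) + 238204) = √(-33121995/127 + 238204) = √(-2870087/127) = I*√364501049/127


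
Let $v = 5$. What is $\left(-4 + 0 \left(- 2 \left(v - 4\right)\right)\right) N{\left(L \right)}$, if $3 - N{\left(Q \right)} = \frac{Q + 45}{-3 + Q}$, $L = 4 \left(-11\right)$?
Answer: $- \frac{568}{47} \approx -12.085$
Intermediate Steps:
$L = -44$
$N{\left(Q \right)} = 3 - \frac{45 + Q}{-3 + Q}$ ($N{\left(Q \right)} = 3 - \frac{Q + 45}{-3 + Q} = 3 - \frac{45 + Q}{-3 + Q}$)
$\left(-4 + 0 \left(- 2 \left(v - 4\right)\right)\right) N{\left(L \right)} = \left(-4 + 0 \left(- 2 \left(5 - 4\right)\right)\right) \frac{2 \left(-27 - 44\right)}{-3 - 44} = \left(-4 + 0 \left(\left(-2\right) 1\right)\right) 2 \frac{1}{-47} \left(-71\right) = \left(-4 + 0 \left(-2\right)\right) 2 \left(- \frac{1}{47}\right) \left(-71\right) = \left(-4 + 0\right) \frac{142}{47} = \left(-4\right) \frac{142}{47} = - \frac{568}{47}$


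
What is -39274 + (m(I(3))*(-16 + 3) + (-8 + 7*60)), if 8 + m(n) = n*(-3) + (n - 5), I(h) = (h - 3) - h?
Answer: -38771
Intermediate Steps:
I(h) = -3 (I(h) = (-3 + h) - h = -3)
m(n) = -13 - 2*n (m(n) = -8 + (n*(-3) + (n - 5)) = -8 + (-3*n + (-5 + n)) = -8 + (-5 - 2*n) = -13 - 2*n)
-39274 + (m(I(3))*(-16 + 3) + (-8 + 7*60)) = -39274 + ((-13 - 2*(-3))*(-16 + 3) + (-8 + 7*60)) = -39274 + ((-13 + 6)*(-13) + (-8 + 420)) = -39274 + (-7*(-13) + 412) = -39274 + (91 + 412) = -39274 + 503 = -38771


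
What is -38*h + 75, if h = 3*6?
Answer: -609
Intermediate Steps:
h = 18
-38*h + 75 = -38*18 + 75 = -684 + 75 = -609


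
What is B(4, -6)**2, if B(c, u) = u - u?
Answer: 0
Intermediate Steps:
B(c, u) = 0
B(4, -6)**2 = 0**2 = 0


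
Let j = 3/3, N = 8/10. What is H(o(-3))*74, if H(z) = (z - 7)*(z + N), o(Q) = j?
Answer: -3996/5 ≈ -799.20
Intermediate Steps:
N = ⅘ (N = 8*(⅒) = ⅘ ≈ 0.80000)
j = 1 (j = 3*(⅓) = 1)
o(Q) = 1
H(z) = (-7 + z)*(⅘ + z) (H(z) = (z - 7)*(z + ⅘) = (-7 + z)*(⅘ + z))
H(o(-3))*74 = (-28/5 + 1² - 31/5*1)*74 = (-28/5 + 1 - 31/5)*74 = -54/5*74 = -3996/5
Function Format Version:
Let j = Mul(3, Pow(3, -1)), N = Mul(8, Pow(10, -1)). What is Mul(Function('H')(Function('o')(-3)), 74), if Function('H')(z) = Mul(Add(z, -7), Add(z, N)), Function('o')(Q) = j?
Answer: Rational(-3996, 5) ≈ -799.20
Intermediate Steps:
N = Rational(4, 5) (N = Mul(8, Rational(1, 10)) = Rational(4, 5) ≈ 0.80000)
j = 1 (j = Mul(3, Rational(1, 3)) = 1)
Function('o')(Q) = 1
Function('H')(z) = Mul(Add(-7, z), Add(Rational(4, 5), z)) (Function('H')(z) = Mul(Add(z, -7), Add(z, Rational(4, 5))) = Mul(Add(-7, z), Add(Rational(4, 5), z)))
Mul(Function('H')(Function('o')(-3)), 74) = Mul(Add(Rational(-28, 5), Pow(1, 2), Mul(Rational(-31, 5), 1)), 74) = Mul(Add(Rational(-28, 5), 1, Rational(-31, 5)), 74) = Mul(Rational(-54, 5), 74) = Rational(-3996, 5)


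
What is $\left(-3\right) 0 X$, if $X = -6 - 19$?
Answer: $0$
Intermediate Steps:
$X = -25$ ($X = -6 - 19 = -25$)
$\left(-3\right) 0 X = \left(-3\right) 0 \left(-25\right) = 0 \left(-25\right) = 0$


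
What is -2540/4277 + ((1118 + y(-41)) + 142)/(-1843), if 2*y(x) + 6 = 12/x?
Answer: -412328107/323182951 ≈ -1.2758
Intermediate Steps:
y(x) = -3 + 6/x (y(x) = -3 + (12/x)/2 = -3 + 6/x)
-2540/4277 + ((1118 + y(-41)) + 142)/(-1843) = -2540/4277 + ((1118 + (-3 + 6/(-41))) + 142)/(-1843) = -2540*1/4277 + ((1118 + (-3 + 6*(-1/41))) + 142)*(-1/1843) = -2540/4277 + ((1118 + (-3 - 6/41)) + 142)*(-1/1843) = -2540/4277 + ((1118 - 129/41) + 142)*(-1/1843) = -2540/4277 + (45709/41 + 142)*(-1/1843) = -2540/4277 + (51531/41)*(-1/1843) = -2540/4277 - 51531/75563 = -412328107/323182951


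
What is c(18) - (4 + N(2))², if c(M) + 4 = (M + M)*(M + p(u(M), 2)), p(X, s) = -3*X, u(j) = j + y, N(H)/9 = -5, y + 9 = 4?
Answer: -2441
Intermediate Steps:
y = -5 (y = -9 + 4 = -5)
N(H) = -45 (N(H) = 9*(-5) = -45)
u(j) = -5 + j (u(j) = j - 5 = -5 + j)
c(M) = -4 + 2*M*(15 - 2*M) (c(M) = -4 + (M + M)*(M - 3*(-5 + M)) = -4 + (2*M)*(M + (15 - 3*M)) = -4 + (2*M)*(15 - 2*M) = -4 + 2*M*(15 - 2*M))
c(18) - (4 + N(2))² = (-4 - 4*18² + 30*18) - (4 - 45)² = (-4 - 4*324 + 540) - 1*(-41)² = (-4 - 1296 + 540) - 1*1681 = -760 - 1681 = -2441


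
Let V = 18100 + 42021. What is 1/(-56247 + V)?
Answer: 1/3874 ≈ 0.00025813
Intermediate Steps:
V = 60121
1/(-56247 + V) = 1/(-56247 + 60121) = 1/3874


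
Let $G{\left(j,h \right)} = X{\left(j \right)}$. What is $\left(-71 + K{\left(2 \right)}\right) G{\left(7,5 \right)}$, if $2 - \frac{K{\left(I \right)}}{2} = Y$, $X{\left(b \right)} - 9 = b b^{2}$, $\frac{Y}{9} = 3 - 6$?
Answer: $-4576$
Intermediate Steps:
$Y = -27$ ($Y = 9 \left(3 - 6\right) = 9 \left(-3\right) = -27$)
$X{\left(b \right)} = 9 + b^{3}$ ($X{\left(b \right)} = 9 + b b^{2} = 9 + b^{3}$)
$G{\left(j,h \right)} = 9 + j^{3}$
$K{\left(I \right)} = 58$ ($K{\left(I \right)} = 4 - -54 = 4 + 54 = 58$)
$\left(-71 + K{\left(2 \right)}\right) G{\left(7,5 \right)} = \left(-71 + 58\right) \left(9 + 7^{3}\right) = - 13 \left(9 + 343\right) = \left(-13\right) 352 = -4576$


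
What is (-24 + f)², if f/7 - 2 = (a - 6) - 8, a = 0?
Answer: 11664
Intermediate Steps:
f = -84 (f = 14 + 7*((0 - 6) - 8) = 14 + 7*(-6 - 8) = 14 + 7*(-14) = 14 - 98 = -84)
(-24 + f)² = (-24 - 84)² = (-108)² = 11664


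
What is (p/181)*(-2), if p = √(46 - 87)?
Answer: -2*I*√41/181 ≈ -0.070753*I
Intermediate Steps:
p = I*√41 (p = √(-41) = I*√41 ≈ 6.4031*I)
(p/181)*(-2) = ((I*√41)/181)*(-2) = ((I*√41)*(1/181))*(-2) = (I*√41/181)*(-2) = -2*I*√41/181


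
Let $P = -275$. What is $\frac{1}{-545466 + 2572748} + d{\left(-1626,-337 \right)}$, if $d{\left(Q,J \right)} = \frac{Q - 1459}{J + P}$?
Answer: $\frac{3127082791}{620348292} \approx 5.0408$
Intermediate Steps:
$d{\left(Q,J \right)} = \frac{-1459 + Q}{-275 + J}$ ($d{\left(Q,J \right)} = \frac{Q - 1459}{J - 275} = \frac{-1459 + Q}{-275 + J}$)
$\frac{1}{-545466 + 2572748} + d{\left(-1626,-337 \right)} = \frac{1}{-545466 + 2572748} + \frac{-1459 - 1626}{-275 - 337} = \frac{1}{2027282} + \frac{1}{-612} \left(-3085\right) = \frac{1}{2027282} - - \frac{3085}{612} = \frac{1}{2027282} + \frac{3085}{612} = \frac{3127082791}{620348292}$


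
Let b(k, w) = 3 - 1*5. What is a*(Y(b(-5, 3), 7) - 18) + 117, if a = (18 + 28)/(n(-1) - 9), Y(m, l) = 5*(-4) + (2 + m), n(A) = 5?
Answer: 554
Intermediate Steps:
b(k, w) = -2 (b(k, w) = 3 - 5 = -2)
Y(m, l) = -18 + m (Y(m, l) = -20 + (2 + m) = -18 + m)
a = -23/2 (a = (18 + 28)/(5 - 9) = 46/(-4) = 46*(-¼) = -23/2 ≈ -11.500)
a*(Y(b(-5, 3), 7) - 18) + 117 = -23*((-18 - 2) - 18)/2 + 117 = -23*(-20 - 18)/2 + 117 = -23/2*(-38) + 117 = 437 + 117 = 554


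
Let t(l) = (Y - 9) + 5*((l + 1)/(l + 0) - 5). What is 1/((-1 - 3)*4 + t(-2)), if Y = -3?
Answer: -2/101 ≈ -0.019802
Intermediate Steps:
t(l) = -37 + 5*(1 + l)/l (t(l) = (-3 - 9) + 5*((l + 1)/(l + 0) - 5) = -12 + 5*((1 + l)/l - 5) = -12 + 5*(-5 + (1 + l)/l) = -12 + (-25 + 5*(1 + l)/l) = -37 + 5*(1 + l)/l)
1/((-1 - 3)*4 + t(-2)) = 1/((-1 - 3)*4 + (-32 + 5/(-2))) = 1/(-4*4 + (-32 + 5*(-½))) = 1/(-16 + (-32 - 5/2)) = 1/(-16 - 69/2) = 1/(-101/2) = -2/101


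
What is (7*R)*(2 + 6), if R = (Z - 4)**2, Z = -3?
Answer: 2744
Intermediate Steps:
R = 49 (R = (-3 - 4)**2 = (-7)**2 = 49)
(7*R)*(2 + 6) = (7*49)*(2 + 6) = 343*8 = 2744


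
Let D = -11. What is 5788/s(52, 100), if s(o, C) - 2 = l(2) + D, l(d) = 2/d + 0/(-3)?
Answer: -1447/2 ≈ -723.50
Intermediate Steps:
l(d) = 2/d (l(d) = 2/d + 0*(-⅓) = 2/d + 0 = 2/d)
s(o, C) = -8 (s(o, C) = 2 + (2/2 - 11) = 2 + (2*(½) - 11) = 2 + (1 - 11) = 2 - 10 = -8)
5788/s(52, 100) = 5788/(-8) = 5788*(-⅛) = -1447/2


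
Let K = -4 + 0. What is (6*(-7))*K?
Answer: 168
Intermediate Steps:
K = -4
(6*(-7))*K = (6*(-7))*(-4) = -42*(-4) = 168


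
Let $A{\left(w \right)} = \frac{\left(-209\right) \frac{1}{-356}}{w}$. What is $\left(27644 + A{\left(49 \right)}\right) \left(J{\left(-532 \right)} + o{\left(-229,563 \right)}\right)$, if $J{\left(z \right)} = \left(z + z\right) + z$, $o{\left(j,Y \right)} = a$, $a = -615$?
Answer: $- \frac{1066193162595}{17444} \approx -6.1121 \cdot 10^{7}$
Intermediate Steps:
$o{\left(j,Y \right)} = -615$
$J{\left(z \right)} = 3 z$ ($J{\left(z \right)} = 2 z + z = 3 z$)
$A{\left(w \right)} = \frac{209}{356 w}$ ($A{\left(w \right)} = \frac{\left(-209\right) \left(- \frac{1}{356}\right)}{w} = \frac{209}{356 w}$)
$\left(27644 + A{\left(49 \right)}\right) \left(J{\left(-532 \right)} + o{\left(-229,563 \right)}\right) = \left(27644 + \frac{209}{356 \cdot 49}\right) \left(3 \left(-532\right) - 615\right) = \left(27644 + \frac{209}{356} \cdot \frac{1}{49}\right) \left(-1596 - 615\right) = \left(27644 + \frac{209}{17444}\right) \left(-2211\right) = \frac{482222145}{17444} \left(-2211\right) = - \frac{1066193162595}{17444}$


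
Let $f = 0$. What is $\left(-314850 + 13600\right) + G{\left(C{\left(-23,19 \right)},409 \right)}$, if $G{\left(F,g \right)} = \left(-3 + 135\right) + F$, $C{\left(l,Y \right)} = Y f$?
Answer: $-301118$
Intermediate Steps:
$C{\left(l,Y \right)} = 0$ ($C{\left(l,Y \right)} = Y 0 = 0$)
$G{\left(F,g \right)} = 132 + F$
$\left(-314850 + 13600\right) + G{\left(C{\left(-23,19 \right)},409 \right)} = \left(-314850 + 13600\right) + \left(132 + 0\right) = -301250 + 132 = -301118$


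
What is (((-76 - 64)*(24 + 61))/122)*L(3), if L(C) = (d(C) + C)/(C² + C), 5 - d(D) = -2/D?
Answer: -38675/549 ≈ -70.446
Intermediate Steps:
d(D) = 5 + 2/D (d(D) = 5 - (-2)/D = 5 + 2/D)
L(C) = (5 + C + 2/C)/(C + C²) (L(C) = ((5 + 2/C) + C)/(C² + C) = (5 + C + 2/C)/(C + C²))
(((-76 - 64)*(24 + 61))/122)*L(3) = (((-76 - 64)*(24 + 61))/122)*((2 + 3² + 5*3)/(3²*(1 + 3))) = ((-140*85)/122)*((⅑)*(2 + 9 + 15)/4) = ((1/122)*(-11900))*((⅑)*(¼)*26) = -5950/61*13/18 = -38675/549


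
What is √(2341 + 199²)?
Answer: √41942 ≈ 204.80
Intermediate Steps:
√(2341 + 199²) = √(2341 + 39601) = √41942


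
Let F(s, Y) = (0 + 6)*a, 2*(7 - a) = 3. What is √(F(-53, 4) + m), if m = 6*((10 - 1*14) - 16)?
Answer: I*√87 ≈ 9.3274*I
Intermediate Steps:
a = 11/2 (a = 7 - ½*3 = 7 - 3/2 = 11/2 ≈ 5.5000)
F(s, Y) = 33 (F(s, Y) = (0 + 6)*(11/2) = 6*(11/2) = 33)
m = -120 (m = 6*((10 - 14) - 16) = 6*(-4 - 16) = 6*(-20) = -120)
√(F(-53, 4) + m) = √(33 - 120) = √(-87) = I*√87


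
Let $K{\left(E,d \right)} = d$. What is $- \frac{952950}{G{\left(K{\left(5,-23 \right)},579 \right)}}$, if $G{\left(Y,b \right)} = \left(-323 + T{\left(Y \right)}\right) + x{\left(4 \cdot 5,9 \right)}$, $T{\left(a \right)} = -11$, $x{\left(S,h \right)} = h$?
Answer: $\frac{38118}{13} \approx 2932.2$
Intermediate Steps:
$G{\left(Y,b \right)} = -325$ ($G{\left(Y,b \right)} = \left(-323 - 11\right) + 9 = -334 + 9 = -325$)
$- \frac{952950}{G{\left(K{\left(5,-23 \right)},579 \right)}} = - \frac{952950}{-325} = \left(-952950\right) \left(- \frac{1}{325}\right) = \frac{38118}{13}$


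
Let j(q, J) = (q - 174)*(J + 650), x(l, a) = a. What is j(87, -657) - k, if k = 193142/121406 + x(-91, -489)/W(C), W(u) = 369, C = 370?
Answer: 4545095977/7466469 ≈ 608.73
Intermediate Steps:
j(q, J) = (-174 + q)*(650 + J)
k = 1983644/7466469 (k = 193142/121406 - 489/369 = 193142*(1/121406) - 489*1/369 = 96571/60703 - 163/123 = 1983644/7466469 ≈ 0.26567)
j(87, -657) - k = (-113100 - 174*(-657) + 650*87 - 657*87) - 1*1983644/7466469 = (-113100 + 114318 + 56550 - 57159) - 1983644/7466469 = 609 - 1983644/7466469 = 4545095977/7466469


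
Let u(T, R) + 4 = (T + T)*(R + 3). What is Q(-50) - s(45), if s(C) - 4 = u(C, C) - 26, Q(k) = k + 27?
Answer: -4317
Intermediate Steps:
Q(k) = 27 + k
u(T, R) = -4 + 2*T*(3 + R) (u(T, R) = -4 + (T + T)*(R + 3) = -4 + (2*T)*(3 + R) = -4 + 2*T*(3 + R))
s(C) = -26 + 2*C² + 6*C (s(C) = 4 + ((-4 + 6*C + 2*C*C) - 26) = 4 + ((-4 + 6*C + 2*C²) - 26) = 4 + ((-4 + 2*C² + 6*C) - 26) = 4 + (-30 + 2*C² + 6*C) = -26 + 2*C² + 6*C)
Q(-50) - s(45) = (27 - 50) - (-26 + 2*45² + 6*45) = -23 - (-26 + 2*2025 + 270) = -23 - (-26 + 4050 + 270) = -23 - 1*4294 = -23 - 4294 = -4317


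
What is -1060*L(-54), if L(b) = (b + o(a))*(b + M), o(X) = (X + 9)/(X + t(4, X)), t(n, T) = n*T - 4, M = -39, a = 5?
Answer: -5257600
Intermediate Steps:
t(n, T) = -4 + T*n (t(n, T) = T*n - 4 = -4 + T*n)
o(X) = (9 + X)/(-4 + 5*X) (o(X) = (X + 9)/(X + (-4 + X*4)) = (9 + X)/(X + (-4 + 4*X)) = (9 + X)/(-4 + 5*X))
L(b) = (-39 + b)*(⅔ + b) (L(b) = (b + (9 + 5)/(-4 + 5*5))*(b - 39) = (b + 14/(-4 + 25))*(-39 + b) = (b + 14/21)*(-39 + b) = (b + (1/21)*14)*(-39 + b) = (b + ⅔)*(-39 + b) = (⅔ + b)*(-39 + b) = (-39 + b)*(⅔ + b))
-1060*L(-54) = -1060*(-26 + (-54)² - 115/3*(-54)) = -1060*(-26 + 2916 + 2070) = -1060*4960 = -5257600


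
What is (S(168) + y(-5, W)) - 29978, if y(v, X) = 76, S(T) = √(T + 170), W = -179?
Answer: -29902 + 13*√2 ≈ -29884.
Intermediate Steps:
S(T) = √(170 + T)
(S(168) + y(-5, W)) - 29978 = (√(170 + 168) + 76) - 29978 = (√338 + 76) - 29978 = (13*√2 + 76) - 29978 = (76 + 13*√2) - 29978 = -29902 + 13*√2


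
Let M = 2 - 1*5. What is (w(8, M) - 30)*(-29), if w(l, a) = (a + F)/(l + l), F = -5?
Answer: 1769/2 ≈ 884.50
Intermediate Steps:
M = -3 (M = 2 - 5 = -3)
w(l, a) = (-5 + a)/(2*l) (w(l, a) = (a - 5)/(l + l) = (-5 + a)/((2*l)) = (-5 + a)*(1/(2*l)) = (-5 + a)/(2*l))
(w(8, M) - 30)*(-29) = ((½)*(-5 - 3)/8 - 30)*(-29) = ((½)*(⅛)*(-8) - 30)*(-29) = (-½ - 30)*(-29) = -61/2*(-29) = 1769/2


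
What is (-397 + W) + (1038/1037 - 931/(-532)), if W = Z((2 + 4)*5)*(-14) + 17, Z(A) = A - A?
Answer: -1564829/4148 ≈ -377.25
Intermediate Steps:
Z(A) = 0
W = 17 (W = 0*(-14) + 17 = 0 + 17 = 17)
(-397 + W) + (1038/1037 - 931/(-532)) = (-397 + 17) + (1038/1037 - 931/(-532)) = -380 + (1038*(1/1037) - 931*(-1/532)) = -380 + (1038/1037 + 7/4) = -380 + 11411/4148 = -1564829/4148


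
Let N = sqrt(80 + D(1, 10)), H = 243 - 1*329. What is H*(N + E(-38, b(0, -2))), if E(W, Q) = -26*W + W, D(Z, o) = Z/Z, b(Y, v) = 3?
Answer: -82474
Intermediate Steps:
D(Z, o) = 1
E(W, Q) = -25*W
H = -86 (H = 243 - 329 = -86)
N = 9 (N = sqrt(80 + 1) = sqrt(81) = 9)
H*(N + E(-38, b(0, -2))) = -86*(9 - 25*(-38)) = -86*(9 + 950) = -86*959 = -82474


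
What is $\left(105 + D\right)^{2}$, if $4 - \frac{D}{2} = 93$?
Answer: $5329$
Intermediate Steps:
$D = -178$ ($D = 8 - 186 = -178$)
$\left(105 + D\right)^{2} = \left(105 - 178\right)^{2} = \left(-73\right)^{2} = 5329$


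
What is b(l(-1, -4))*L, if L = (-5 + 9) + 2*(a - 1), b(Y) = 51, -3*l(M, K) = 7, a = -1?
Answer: 0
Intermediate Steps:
l(M, K) = -7/3 (l(M, K) = -1/3*7 = -7/3)
L = 0 (L = (-5 + 9) + 2*(-1 - 1) = 4 + 2*(-2) = 4 - 4 = 0)
b(l(-1, -4))*L = 51*0 = 0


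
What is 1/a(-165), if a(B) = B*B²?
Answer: -1/4492125 ≈ -2.2261e-7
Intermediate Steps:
a(B) = B³
1/a(-165) = 1/((-165)³) = 1/(-4492125) = -1/4492125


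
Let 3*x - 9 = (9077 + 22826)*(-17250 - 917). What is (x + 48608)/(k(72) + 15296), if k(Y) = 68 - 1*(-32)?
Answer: -144858992/11547 ≈ -12545.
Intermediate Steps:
k(Y) = 100 (k(Y) = 68 + 32 = 100)
x = -579581792/3 (x = 3 + ((9077 + 22826)*(-17250 - 917))/3 = 3 + (31903*(-18167))/3 = 3 + (1/3)*(-579581801) = 3 - 579581801/3 = -579581792/3 ≈ -1.9319e+8)
(x + 48608)/(k(72) + 15296) = (-579581792/3 + 48608)/(100 + 15296) = -579435968/3/15396 = -579435968/3*1/15396 = -144858992/11547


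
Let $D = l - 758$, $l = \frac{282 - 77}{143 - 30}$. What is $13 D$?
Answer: $- \frac{1110837}{113} \approx -9830.4$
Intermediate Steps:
$l = \frac{205}{113} \approx 1.8142$
$D = - \frac{85449}{113}$ ($D = \frac{205}{113} - 758 = - \frac{85449}{113} \approx -756.19$)
$13 D = 13 \left(- \frac{85449}{113}\right) = - \frac{1110837}{113}$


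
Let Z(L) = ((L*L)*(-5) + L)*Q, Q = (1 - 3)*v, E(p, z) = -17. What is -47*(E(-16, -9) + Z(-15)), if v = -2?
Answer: 215119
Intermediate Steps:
Q = 4 (Q = (1 - 3)*(-2) = -2*(-2) = 4)
Z(L) = -20*L² + 4*L (Z(L) = ((L*L)*(-5) + L)*4 = (L²*(-5) + L)*4 = (-5*L² + L)*4 = (L - 5*L²)*4 = -20*L² + 4*L)
-47*(E(-16, -9) + Z(-15)) = -47*(-17 + 4*(-15)*(1 - 5*(-15))) = -47*(-17 + 4*(-15)*(1 + 75)) = -47*(-17 + 4*(-15)*76) = -47*(-17 - 4560) = -47*(-4577) = 215119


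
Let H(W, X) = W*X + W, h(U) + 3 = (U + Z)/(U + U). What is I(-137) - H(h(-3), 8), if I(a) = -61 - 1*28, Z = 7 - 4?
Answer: -62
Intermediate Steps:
Z = 3
h(U) = -3 + (3 + U)/(2*U) (h(U) = -3 + (U + 3)/(U + U) = -3 + (3 + U)/((2*U)) = -3 + (3 + U)*(1/(2*U)) = -3 + (3 + U)/(2*U))
I(a) = -89 (I(a) = -61 - 28 = -89)
H(W, X) = W + W*X
I(-137) - H(h(-3), 8) = -89 - (½)*(3 - 5*(-3))/(-3)*(1 + 8) = -89 - (½)*(-⅓)*(3 + 15)*9 = -89 - (½)*(-⅓)*18*9 = -89 - (-3)*9 = -89 - 1*(-27) = -89 + 27 = -62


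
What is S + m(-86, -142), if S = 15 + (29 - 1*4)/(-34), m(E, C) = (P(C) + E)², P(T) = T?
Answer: 1767941/34 ≈ 51998.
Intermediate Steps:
m(E, C) = (C + E)²
S = 485/34 (S = 15 - (29 - 4)/34 = 15 - 1/34*25 = 15 - 25/34 = 485/34 ≈ 14.265)
S + m(-86, -142) = 485/34 + (-142 - 86)² = 485/34 + (-228)² = 485/34 + 51984 = 1767941/34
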